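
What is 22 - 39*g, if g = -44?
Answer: 1738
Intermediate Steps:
22 - 39*g = 22 - 39*(-44) = 22 + 1716 = 1738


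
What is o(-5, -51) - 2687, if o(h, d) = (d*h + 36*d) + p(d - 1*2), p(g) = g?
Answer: -4321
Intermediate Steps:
o(h, d) = -2 + 37*d + d*h (o(h, d) = (d*h + 36*d) + (d - 1*2) = (36*d + d*h) + (d - 2) = (36*d + d*h) + (-2 + d) = -2 + 37*d + d*h)
o(-5, -51) - 2687 = (-2 + 37*(-51) - 51*(-5)) - 2687 = (-2 - 1887 + 255) - 2687 = -1634 - 2687 = -4321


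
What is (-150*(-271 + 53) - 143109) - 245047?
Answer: -355456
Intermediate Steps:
(-150*(-271 + 53) - 143109) - 245047 = (-150*(-218) - 143109) - 245047 = (32700 - 143109) - 245047 = -110409 - 245047 = -355456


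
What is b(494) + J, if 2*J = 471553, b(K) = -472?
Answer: 470609/2 ≈ 2.3530e+5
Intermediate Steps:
J = 471553/2 (J = (1/2)*471553 = 471553/2 ≈ 2.3578e+5)
b(494) + J = -472 + 471553/2 = 470609/2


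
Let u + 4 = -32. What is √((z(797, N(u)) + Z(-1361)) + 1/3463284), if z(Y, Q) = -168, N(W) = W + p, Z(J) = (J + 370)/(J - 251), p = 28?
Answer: I*√81516112774649095686/697851726 ≈ 12.938*I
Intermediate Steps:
u = -36 (u = -4 - 32 = -36)
Z(J) = (370 + J)/(-251 + J)
N(W) = 28 + W (N(W) = W + 28 = 28 + W)
√((z(797, N(u)) + Z(-1361)) + 1/3463284) = √((-168 + (370 - 1361)/(-251 - 1361)) + 1/3463284) = √((-168 - 991/(-1612)) + 1/3463284) = √((-168 - 1/1612*(-991)) + 1/3463284) = √((-168 + 991/1612) + 1/3463284) = √(-269825/1612 + 1/3463284) = √(-116810075461/697851726) = I*√81516112774649095686/697851726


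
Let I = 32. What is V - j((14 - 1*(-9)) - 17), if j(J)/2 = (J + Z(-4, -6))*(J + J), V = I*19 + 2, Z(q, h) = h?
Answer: 610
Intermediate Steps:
V = 610 (V = 32*19 + 2 = 608 + 2 = 610)
j(J) = 4*J*(-6 + J) (j(J) = 2*((J - 6)*(J + J)) = 2*((-6 + J)*(2*J)) = 2*(2*J*(-6 + J)) = 4*J*(-6 + J))
V - j((14 - 1*(-9)) - 17) = 610 - 4*((14 - 1*(-9)) - 17)*(-6 + ((14 - 1*(-9)) - 17)) = 610 - 4*((14 + 9) - 17)*(-6 + ((14 + 9) - 17)) = 610 - 4*(23 - 17)*(-6 + (23 - 17)) = 610 - 4*6*(-6 + 6) = 610 - 4*6*0 = 610 - 1*0 = 610 + 0 = 610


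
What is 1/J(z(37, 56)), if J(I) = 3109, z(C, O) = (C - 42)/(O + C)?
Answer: 1/3109 ≈ 0.00032165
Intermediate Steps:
z(C, O) = (-42 + C)/(C + O)
1/J(z(37, 56)) = 1/3109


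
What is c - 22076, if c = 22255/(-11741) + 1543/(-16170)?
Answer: -4191550069433/189851970 ≈ -22078.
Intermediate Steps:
c = -377979713/189851970 (c = 22255*(-1/11741) + 1543*(-1/16170) = -22255/11741 - 1543/16170 = -377979713/189851970 ≈ -1.9909)
c - 22076 = -377979713/189851970 - 22076 = -4191550069433/189851970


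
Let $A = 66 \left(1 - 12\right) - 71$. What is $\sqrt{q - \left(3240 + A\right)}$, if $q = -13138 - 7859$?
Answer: $4 i \sqrt{1465} \approx 153.1 i$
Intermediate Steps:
$A = -797$ ($A = 66 \left(1 - 12\right) - 71 = 66 \left(-11\right) - 71 = -726 - 71 = -797$)
$q = -20997$
$\sqrt{q - \left(3240 + A\right)} = \sqrt{-20997 - 2443} = \sqrt{-23440} = 4 i \sqrt{1465}$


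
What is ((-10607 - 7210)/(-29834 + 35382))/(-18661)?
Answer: 17817/103531228 ≈ 0.00017209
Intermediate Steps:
((-10607 - 7210)/(-29834 + 35382))/(-18661) = -17817/5548*(-1/18661) = 17817/103531228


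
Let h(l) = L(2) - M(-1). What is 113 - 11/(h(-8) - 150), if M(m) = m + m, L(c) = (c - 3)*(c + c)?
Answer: 17187/152 ≈ 113.07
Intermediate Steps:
L(c) = 2*c*(-3 + c) (L(c) = (-3 + c)*(2*c) = 2*c*(-3 + c))
M(m) = 2*m
h(l) = -2 (h(l) = 2*2*(-3 + 2) - 2*(-1) = 2*2*(-1) - 1*(-2) = -4 + 2 = -2)
113 - 11/(h(-8) - 150) = 113 - 11/(-2 - 150) = 113 - 11/(-152) = 113 - 11*(-1/152) = 113 + 11/152 = 17187/152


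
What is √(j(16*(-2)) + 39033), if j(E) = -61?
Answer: 2*√9743 ≈ 197.41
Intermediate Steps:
√(j(16*(-2)) + 39033) = √(-61 + 39033) = √38972 = 2*√9743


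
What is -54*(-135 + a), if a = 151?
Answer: -864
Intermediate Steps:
-54*(-135 + a) = -54*(-135 + 151) = -54*16 = -864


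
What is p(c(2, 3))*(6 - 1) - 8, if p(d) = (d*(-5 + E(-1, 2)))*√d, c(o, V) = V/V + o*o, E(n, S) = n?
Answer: -8 - 150*√5 ≈ -343.41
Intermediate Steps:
c(o, V) = 1 + o²
p(d) = -6*d^(3/2) (p(d) = (d*(-5 - 1))*√d = (d*(-6))*√d = (-6*d)*√d = -6*d^(3/2))
p(c(2, 3))*(6 - 1) - 8 = (-6*(1 + 2²)^(3/2))*(6 - 1) - 8 = -6*(1 + 4)^(3/2)*5 - 8 = -30*√5*5 - 8 = -150*√5 - 8 = -8 - 150*√5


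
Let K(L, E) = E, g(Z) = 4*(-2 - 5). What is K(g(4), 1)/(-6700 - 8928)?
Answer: -1/15628 ≈ -6.3988e-5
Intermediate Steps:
g(Z) = -28 (g(Z) = 4*(-7) = -28)
K(g(4), 1)/(-6700 - 8928) = 1/(-6700 - 8928) = 1/(-15628) = -1/15628*1 = -1/15628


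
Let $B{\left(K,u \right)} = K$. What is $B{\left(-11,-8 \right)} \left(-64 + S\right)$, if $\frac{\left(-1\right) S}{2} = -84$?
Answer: $-1144$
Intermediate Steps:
$S = 168$ ($S = \left(-2\right) \left(-84\right) = 168$)
$B{\left(-11,-8 \right)} \left(-64 + S\right) = - 11 \left(-64 + 168\right) = \left(-11\right) 104 = -1144$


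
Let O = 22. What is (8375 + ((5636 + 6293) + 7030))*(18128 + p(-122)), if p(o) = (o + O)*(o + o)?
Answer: 1162460352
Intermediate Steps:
p(o) = 2*o*(22 + o) (p(o) = (o + 22)*(o + o) = (22 + o)*(2*o) = 2*o*(22 + o))
(8375 + ((5636 + 6293) + 7030))*(18128 + p(-122)) = (8375 + ((5636 + 6293) + 7030))*(18128 + 2*(-122)*(22 - 122)) = (8375 + (11929 + 7030))*(18128 + 2*(-122)*(-100)) = (8375 + 18959)*(18128 + 24400) = 27334*42528 = 1162460352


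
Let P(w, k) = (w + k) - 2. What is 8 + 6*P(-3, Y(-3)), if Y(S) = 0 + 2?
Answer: -10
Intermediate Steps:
Y(S) = 2
P(w, k) = -2 + k + w (P(w, k) = (k + w) - 2 = -2 + k + w)
8 + 6*P(-3, Y(-3)) = 8 + 6*(-2 + 2 - 3) = 8 + 6*(-3) = 8 - 18 = -10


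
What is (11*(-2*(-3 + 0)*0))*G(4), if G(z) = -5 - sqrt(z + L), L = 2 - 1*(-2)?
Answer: 0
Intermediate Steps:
L = 4 (L = 2 + 2 = 4)
G(z) = -5 - sqrt(4 + z) (G(z) = -5 - sqrt(z + 4) = -5 - sqrt(4 + z))
(11*(-2*(-3 + 0)*0))*G(4) = (11*(-2*(-3 + 0)*0))*(-5 - sqrt(4 + 4)) = (11*(-(-6)*0))*(-5 - sqrt(8)) = (11*(-2*0))*(-5 - 2*sqrt(2)) = (11*0)*(-5 - 2*sqrt(2)) = 0*(-5 - 2*sqrt(2)) = 0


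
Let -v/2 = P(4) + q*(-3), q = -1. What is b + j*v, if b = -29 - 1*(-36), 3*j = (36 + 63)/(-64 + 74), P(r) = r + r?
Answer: -328/5 ≈ -65.600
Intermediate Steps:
P(r) = 2*r
j = 33/10 (j = ((36 + 63)/(-64 + 74))/3 = (99/10)/3 = (99*(⅒))/3 = (⅓)*(99/10) = 33/10 ≈ 3.3000)
b = 7 (b = -29 + 36 = 7)
v = -22 (v = -2*(2*4 - 1*(-3)) = -2*(8 + 3) = -2*11 = -22)
b + j*v = 7 + (33/10)*(-22) = 7 - 363/5 = -328/5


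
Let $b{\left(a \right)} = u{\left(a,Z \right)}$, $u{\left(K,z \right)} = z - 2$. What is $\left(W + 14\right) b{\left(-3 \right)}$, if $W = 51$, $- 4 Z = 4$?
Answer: $-195$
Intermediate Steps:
$Z = -1$ ($Z = \left(- \frac{1}{4}\right) 4 = -1$)
$u{\left(K,z \right)} = -2 + z$ ($u{\left(K,z \right)} = z - 2 = -2 + z$)
$b{\left(a \right)} = -3$ ($b{\left(a \right)} = -2 - 1 = -3$)
$\left(W + 14\right) b{\left(-3 \right)} = \left(51 + 14\right) \left(-3\right) = 65 \left(-3\right) = -195$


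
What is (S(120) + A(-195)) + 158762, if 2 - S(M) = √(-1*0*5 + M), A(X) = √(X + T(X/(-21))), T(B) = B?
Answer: 158764 - 2*√30 + 10*I*√91/7 ≈ 1.5875e+5 + 13.628*I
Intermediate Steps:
A(X) = 2*√105*√X/21 (A(X) = √(X + X/(-21)) = √(X + X*(-1/21)) = √(X - X/21) = √(20*X/21) = 2*√105*√X/21)
S(M) = 2 - √M (S(M) = 2 - √(-1*0*5 + M) = 2 - √(0*5 + M) = 2 - √(0 + M) = 2 - √M)
(S(120) + A(-195)) + 158762 = ((2 - √120) + 2*√105*√(-195)/21) + 158762 = ((2 - 2*√30) + 2*√105*(I*√195)/21) + 158762 = ((2 - 2*√30) + 10*I*√91/7) + 158762 = (2 - 2*√30 + 10*I*√91/7) + 158762 = 158764 - 2*√30 + 10*I*√91/7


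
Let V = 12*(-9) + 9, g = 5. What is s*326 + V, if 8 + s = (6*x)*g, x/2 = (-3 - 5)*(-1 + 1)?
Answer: -2707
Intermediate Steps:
x = 0 (x = 2*((-3 - 5)*(-1 + 1)) = 2*(-8*0) = 2*0 = 0)
s = -8 (s = -8 + (6*0)*5 = -8 + 0*5 = -8 + 0 = -8)
V = -99 (V = -108 + 9 = -99)
s*326 + V = -8*326 - 99 = -2608 - 99 = -2707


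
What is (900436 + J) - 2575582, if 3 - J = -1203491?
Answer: -471652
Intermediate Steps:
J = 1203494 (J = 3 - 1*(-1203491) = 3 + 1203491 = 1203494)
(900436 + J) - 2575582 = (900436 + 1203494) - 2575582 = 2103930 - 2575582 = -471652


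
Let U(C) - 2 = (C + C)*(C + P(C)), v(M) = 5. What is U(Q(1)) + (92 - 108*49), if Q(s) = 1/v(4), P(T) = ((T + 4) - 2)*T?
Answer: -649718/125 ≈ -5197.7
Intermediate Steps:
P(T) = T*(2 + T) (P(T) = ((4 + T) - 2)*T = (2 + T)*T = T*(2 + T))
Q(s) = ⅕ (Q(s) = 1/5 = ⅕)
U(C) = 2 + 2*C*(C + C*(2 + C)) (U(C) = 2 + (C + C)*(C + C*(2 + C)) = 2 + (2*C)*(C + C*(2 + C)) = 2 + 2*C*(C + C*(2 + C)))
U(Q(1)) + (92 - 108*49) = (2 + 2*(⅕)³ + 6*(⅕)²) + (92 - 108*49) = (2 + 2*(1/125) + 6*(1/25)) + (92 - 5292) = (2 + 2/125 + 6/25) - 5200 = 282/125 - 5200 = -649718/125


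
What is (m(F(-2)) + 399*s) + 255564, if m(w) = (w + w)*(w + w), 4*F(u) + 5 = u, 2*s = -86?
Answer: 953677/4 ≈ 2.3842e+5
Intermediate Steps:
s = -43 (s = (½)*(-86) = -43)
F(u) = -5/4 + u/4
m(w) = 4*w² (m(w) = (2*w)*(2*w) = 4*w²)
(m(F(-2)) + 399*s) + 255564 = (4*(-5/4 + (¼)*(-2))² + 399*(-43)) + 255564 = (4*(-5/4 - ½)² - 17157) + 255564 = (4*(-7/4)² - 17157) + 255564 = (4*(49/16) - 17157) + 255564 = (49/4 - 17157) + 255564 = -68579/4 + 255564 = 953677/4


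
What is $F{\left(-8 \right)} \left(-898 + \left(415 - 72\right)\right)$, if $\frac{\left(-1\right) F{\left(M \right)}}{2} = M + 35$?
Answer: $29970$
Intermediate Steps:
$F{\left(M \right)} = -70 - 2 M$ ($F{\left(M \right)} = - 2 \left(M + 35\right) = - 2 \left(35 + M\right) = -70 - 2 M$)
$F{\left(-8 \right)} \left(-898 + \left(415 - 72\right)\right) = \left(-70 - -16\right) \left(-898 + \left(415 - 72\right)\right) = \left(-70 + 16\right) \left(-898 + 343\right) = \left(-54\right) \left(-555\right) = 29970$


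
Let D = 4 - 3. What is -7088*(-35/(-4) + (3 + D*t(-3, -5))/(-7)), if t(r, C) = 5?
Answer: -377436/7 ≈ -53919.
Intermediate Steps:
D = 1
-7088*(-35/(-4) + (3 + D*t(-3, -5))/(-7)) = -7088*(-35/(-4) + (3 + 1*5)/(-7)) = -7088*(-35*(-¼) + (3 + 5)*(-⅐)) = -7088*(35/4 + 8*(-⅐)) = -7088*(35/4 - 8/7) = -7088*213/28 = -377436/7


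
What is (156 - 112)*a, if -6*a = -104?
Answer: 2288/3 ≈ 762.67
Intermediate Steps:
a = 52/3 (a = -⅙*(-104) = 52/3 ≈ 17.333)
(156 - 112)*a = (156 - 112)*(52/3) = 44*(52/3) = 2288/3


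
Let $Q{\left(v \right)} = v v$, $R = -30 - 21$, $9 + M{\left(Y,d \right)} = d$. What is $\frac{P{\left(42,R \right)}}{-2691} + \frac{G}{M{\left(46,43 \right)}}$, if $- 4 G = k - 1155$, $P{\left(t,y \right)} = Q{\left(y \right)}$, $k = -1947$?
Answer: $\frac{444097}{20332} \approx 21.842$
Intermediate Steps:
$M{\left(Y,d \right)} = -9 + d$
$R = -51$ ($R = -30 - 21 = -51$)
$Q{\left(v \right)} = v^{2}$
$P{\left(t,y \right)} = y^{2}$
$G = \frac{1551}{2}$ ($G = - \frac{-1947 - 1155}{4} = \left(- \frac{1}{4}\right) \left(-3102\right) = \frac{1551}{2} \approx 775.5$)
$\frac{P{\left(42,R \right)}}{-2691} + \frac{G}{M{\left(46,43 \right)}} = \frac{\left(-51\right)^{2}}{-2691} + \frac{1551}{2 \left(-9 + 43\right)} = 2601 \left(- \frac{1}{2691}\right) + \frac{1551}{2 \cdot 34} = - \frac{289}{299} + \frac{1551}{2} \cdot \frac{1}{34} = - \frac{289}{299} + \frac{1551}{68} = \frac{444097}{20332}$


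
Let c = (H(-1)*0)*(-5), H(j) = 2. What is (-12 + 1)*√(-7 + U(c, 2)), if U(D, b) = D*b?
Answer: -11*I*√7 ≈ -29.103*I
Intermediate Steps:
c = 0 (c = (2*0)*(-5) = 0*(-5) = 0)
(-12 + 1)*√(-7 + U(c, 2)) = (-12 + 1)*√(-7 + 0*2) = -11*√(-7 + 0) = -11*I*√7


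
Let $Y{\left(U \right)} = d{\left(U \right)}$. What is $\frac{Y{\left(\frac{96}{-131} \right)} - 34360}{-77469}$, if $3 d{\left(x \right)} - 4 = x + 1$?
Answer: $\frac{13502921}{30445317} \approx 0.44351$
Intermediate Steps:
$d{\left(x \right)} = \frac{5}{3} + \frac{x}{3}$ ($d{\left(x \right)} = \frac{4}{3} + \frac{x + 1}{3} = \frac{4}{3} + \frac{1 + x}{3} = \frac{4}{3} + \left(\frac{1}{3} + \frac{x}{3}\right) = \frac{5}{3} + \frac{x}{3}$)
$Y{\left(U \right)} = \frac{5}{3} + \frac{U}{3}$
$\frac{Y{\left(\frac{96}{-131} \right)} - 34360}{-77469} = \frac{\left(\frac{5}{3} + \frac{96 \frac{1}{-131}}{3}\right) - 34360}{-77469} = \left(\left(\frac{5}{3} + \frac{96 \left(- \frac{1}{131}\right)}{3}\right) - 34360\right) \left(- \frac{1}{77469}\right) = \left(\left(\frac{5}{3} + \frac{1}{3} \left(- \frac{96}{131}\right)\right) - 34360\right) \left(- \frac{1}{77469}\right) = \left(\left(\frac{5}{3} - \frac{32}{131}\right) - 34360\right) \left(- \frac{1}{77469}\right) = \left(\frac{559}{393} - 34360\right) \left(- \frac{1}{77469}\right) = \left(- \frac{13502921}{393}\right) \left(- \frac{1}{77469}\right) = \frac{13502921}{30445317}$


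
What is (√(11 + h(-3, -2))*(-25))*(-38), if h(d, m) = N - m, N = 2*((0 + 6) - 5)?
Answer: 950*√15 ≈ 3679.3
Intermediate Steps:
N = 2 (N = 2*(6 - 5) = 2*1 = 2)
h(d, m) = 2 - m
(√(11 + h(-3, -2))*(-25))*(-38) = (√(11 + (2 - 1*(-2)))*(-25))*(-38) = (√(11 + (2 + 2))*(-25))*(-38) = (√(11 + 4)*(-25))*(-38) = (√15*(-25))*(-38) = -25*√15*(-38) = 950*√15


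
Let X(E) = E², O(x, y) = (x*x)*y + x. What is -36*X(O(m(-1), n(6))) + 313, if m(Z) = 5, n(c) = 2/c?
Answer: -6087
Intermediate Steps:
O(x, y) = x + y*x² (O(x, y) = x²*y + x = y*x² + x = x + y*x²)
-36*X(O(m(-1), n(6))) + 313 = -36*25*(1 + 5*(2/6))² + 313 = -36*25*(1 + 5*(2*(⅙)))² + 313 = -36*25*(1 + 5*(⅓))² + 313 = -36*25*(1 + 5/3)² + 313 = -36*(5*(8/3))² + 313 = -36*(40/3)² + 313 = -36*1600/9 + 313 = -6400 + 313 = -6087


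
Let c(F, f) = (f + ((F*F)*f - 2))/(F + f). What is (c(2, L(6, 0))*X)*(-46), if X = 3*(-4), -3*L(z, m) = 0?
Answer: -552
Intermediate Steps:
L(z, m) = 0 (L(z, m) = -⅓*0 = 0)
c(F, f) = (-2 + f + f*F²)/(F + f) (c(F, f) = (f + (F²*f - 2))/(F + f) = (f + (f*F² - 2))/(F + f) = (f + (-2 + f*F²))/(F + f) = (-2 + f + f*F²)/(F + f))
X = -12
(c(2, L(6, 0))*X)*(-46) = (((-2 + 0 + 0*2²)/(2 + 0))*(-12))*(-46) = (((-2 + 0 + 0*4)/2)*(-12))*(-46) = (((-2 + 0 + 0)/2)*(-12))*(-46) = (((½)*(-2))*(-12))*(-46) = -1*(-12)*(-46) = 12*(-46) = -552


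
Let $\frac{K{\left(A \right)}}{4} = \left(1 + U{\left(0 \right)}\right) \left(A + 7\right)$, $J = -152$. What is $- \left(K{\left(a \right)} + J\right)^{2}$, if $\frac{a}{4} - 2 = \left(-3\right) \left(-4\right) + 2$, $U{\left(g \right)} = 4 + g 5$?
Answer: $-1607824$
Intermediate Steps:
$U{\left(g \right)} = 4 + 5 g$
$a = 64$ ($a = 8 + 4 \left(\left(-3\right) \left(-4\right) + 2\right) = 8 + 4 \left(12 + 2\right) = 8 + 4 \cdot 14 = 8 + 56 = 64$)
$K{\left(A \right)} = 140 + 20 A$ ($K{\left(A \right)} = 4 \left(1 + \left(4 + 5 \cdot 0\right)\right) \left(A + 7\right) = 4 \left(1 + \left(4 + 0\right)\right) \left(7 + A\right) = 4 \left(1 + 4\right) \left(7 + A\right) = 4 \cdot 5 \left(7 + A\right) = 4 \left(35 + 5 A\right) = 140 + 20 A$)
$- \left(K{\left(a \right)} + J\right)^{2} = - \left(\left(140 + 20 \cdot 64\right) - 152\right)^{2} = - \left(\left(140 + 1280\right) - 152\right)^{2} = - \left(1420 - 152\right)^{2} = - 1268^{2} = \left(-1\right) 1607824 = -1607824$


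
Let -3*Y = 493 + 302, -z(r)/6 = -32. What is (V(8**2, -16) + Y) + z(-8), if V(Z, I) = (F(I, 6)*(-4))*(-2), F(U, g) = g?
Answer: -25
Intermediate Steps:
z(r) = 192 (z(r) = -6*(-32) = 192)
V(Z, I) = 48 (V(Z, I) = (6*(-4))*(-2) = -24*(-2) = 48)
Y = -265 (Y = -(493 + 302)/3 = -1/3*795 = -265)
(V(8**2, -16) + Y) + z(-8) = (48 - 265) + 192 = -217 + 192 = -25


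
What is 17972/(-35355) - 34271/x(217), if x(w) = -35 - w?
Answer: 402374087/2969820 ≈ 135.49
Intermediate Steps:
17972/(-35355) - 34271/x(217) = 17972/(-35355) - 34271/(-35 - 1*217) = 17972*(-1/35355) - 34271/(-35 - 217) = -17972/35355 - 34271/(-252) = -17972/35355 - 34271*(-1/252) = -17972/35355 + 34271/252 = 402374087/2969820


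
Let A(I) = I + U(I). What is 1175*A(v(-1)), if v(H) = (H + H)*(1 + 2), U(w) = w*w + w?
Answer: 28200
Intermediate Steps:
U(w) = w + w² (U(w) = w² + w = w + w²)
v(H) = 6*H (v(H) = (2*H)*3 = 6*H)
A(I) = I + I*(1 + I)
1175*A(v(-1)) = 1175*((6*(-1))*(2 + 6*(-1))) = 1175*(-6*(2 - 6)) = 1175*(-6*(-4)) = 1175*24 = 28200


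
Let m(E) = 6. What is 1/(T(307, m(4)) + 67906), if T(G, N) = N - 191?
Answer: 1/67721 ≈ 1.4766e-5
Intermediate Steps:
T(G, N) = -191 + N
1/(T(307, m(4)) + 67906) = 1/((-191 + 6) + 67906) = 1/(-185 + 67906) = 1/67721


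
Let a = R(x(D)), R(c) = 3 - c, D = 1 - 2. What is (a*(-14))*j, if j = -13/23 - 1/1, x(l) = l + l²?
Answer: 1512/23 ≈ 65.739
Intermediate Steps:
D = -1
j = -36/23 (j = -13*1/23 - 1*1 = -13/23 - 1 = -36/23 ≈ -1.5652)
a = 3 (a = 3 - (-1)*(1 - 1) = 3 - (-1)*0 = 3 - 1*0 = 3 + 0 = 3)
(a*(-14))*j = (3*(-14))*(-36/23) = -42*(-36/23) = 1512/23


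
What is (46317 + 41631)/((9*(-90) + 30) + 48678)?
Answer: 4886/2661 ≈ 1.8362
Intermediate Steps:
(46317 + 41631)/((9*(-90) + 30) + 48678) = 87948/((-810 + 30) + 48678) = 87948/(-780 + 48678) = 87948/47898 = 87948*(1/47898) = 4886/2661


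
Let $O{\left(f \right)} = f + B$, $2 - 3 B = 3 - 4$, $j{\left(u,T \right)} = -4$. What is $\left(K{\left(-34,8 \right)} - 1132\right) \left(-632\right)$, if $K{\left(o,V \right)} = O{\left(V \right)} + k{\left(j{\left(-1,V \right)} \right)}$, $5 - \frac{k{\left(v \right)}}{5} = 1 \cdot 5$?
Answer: $709736$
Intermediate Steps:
$B = 1$ ($B = \frac{2}{3} - \frac{3 - 4}{3} = \frac{2}{3} - - \frac{1}{3} = \frac{2}{3} + \frac{1}{3} = 1$)
$k{\left(v \right)} = 0$ ($k{\left(v \right)} = 25 - 5 \cdot 1 \cdot 5 = 25 - 25 = 0$)
$O{\left(f \right)} = 1 + f$ ($O{\left(f \right)} = f + 1 = 1 + f$)
$K{\left(o,V \right)} = 1 + V$ ($K{\left(o,V \right)} = \left(1 + V\right) + 0 = 1 + V$)
$\left(K{\left(-34,8 \right)} - 1132\right) \left(-632\right) = \left(\left(1 + 8\right) - 1132\right) \left(-632\right) = \left(9 - 1132\right) \left(-632\right) = \left(-1123\right) \left(-632\right) = 709736$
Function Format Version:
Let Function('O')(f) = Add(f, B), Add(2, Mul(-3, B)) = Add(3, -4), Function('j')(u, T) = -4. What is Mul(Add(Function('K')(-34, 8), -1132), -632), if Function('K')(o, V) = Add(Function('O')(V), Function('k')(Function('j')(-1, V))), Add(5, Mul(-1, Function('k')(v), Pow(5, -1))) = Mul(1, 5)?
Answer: 709736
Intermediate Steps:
B = 1 (B = Add(Rational(2, 3), Mul(Rational(-1, 3), Add(3, -4))) = Add(Rational(2, 3), Mul(Rational(-1, 3), -1)) = Add(Rational(2, 3), Rational(1, 3)) = 1)
Function('k')(v) = 0 (Function('k')(v) = Add(25, Mul(-5, Mul(1, 5))) = Add(25, Mul(-5, 5)) = Add(25, -25) = 0)
Function('O')(f) = Add(1, f) (Function('O')(f) = Add(f, 1) = Add(1, f))
Function('K')(o, V) = Add(1, V) (Function('K')(o, V) = Add(Add(1, V), 0) = Add(1, V))
Mul(Add(Function('K')(-34, 8), -1132), -632) = Mul(Add(Add(1, 8), -1132), -632) = Mul(Add(9, -1132), -632) = Mul(-1123, -632) = 709736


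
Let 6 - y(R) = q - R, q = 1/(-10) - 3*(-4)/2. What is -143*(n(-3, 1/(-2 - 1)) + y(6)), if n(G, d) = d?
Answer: -24739/30 ≈ -824.63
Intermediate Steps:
q = 59/10 (q = 1*(-⅒) + 12*(½) = -⅒ + 6 = 59/10 ≈ 5.9000)
y(R) = ⅒ + R (y(R) = 6 - (59/10 - R) = 6 + (-59/10 + R) = ⅒ + R)
-143*(n(-3, 1/(-2 - 1)) + y(6)) = -143*(1/(-2 - 1) + (⅒ + 6)) = -143*(1/(-3) + 61/10) = -143*(-⅓ + 61/10) = -143*173/30 = -24739/30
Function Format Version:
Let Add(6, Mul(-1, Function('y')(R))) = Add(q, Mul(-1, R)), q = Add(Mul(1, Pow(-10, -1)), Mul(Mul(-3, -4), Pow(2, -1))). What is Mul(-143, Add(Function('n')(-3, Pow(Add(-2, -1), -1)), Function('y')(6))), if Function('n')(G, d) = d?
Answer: Rational(-24739, 30) ≈ -824.63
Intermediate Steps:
q = Rational(59, 10) (q = Add(Mul(1, Rational(-1, 10)), Mul(12, Rational(1, 2))) = Add(Rational(-1, 10), 6) = Rational(59, 10) ≈ 5.9000)
Function('y')(R) = Add(Rational(1, 10), R) (Function('y')(R) = Add(6, Mul(-1, Add(Rational(59, 10), Mul(-1, R)))) = Add(6, Add(Rational(-59, 10), R)) = Add(Rational(1, 10), R))
Mul(-143, Add(Function('n')(-3, Pow(Add(-2, -1), -1)), Function('y')(6))) = Mul(-143, Add(Pow(Add(-2, -1), -1), Add(Rational(1, 10), 6))) = Mul(-143, Add(Pow(-3, -1), Rational(61, 10))) = Mul(-143, Add(Rational(-1, 3), Rational(61, 10))) = Mul(-143, Rational(173, 30)) = Rational(-24739, 30)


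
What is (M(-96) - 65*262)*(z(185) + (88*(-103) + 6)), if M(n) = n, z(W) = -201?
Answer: 158569634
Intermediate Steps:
(M(-96) - 65*262)*(z(185) + (88*(-103) + 6)) = (-96 - 65*262)*(-201 + (88*(-103) + 6)) = (-96 - 17030)*(-201 + (-9064 + 6)) = -17126*(-201 - 9058) = -17126*(-9259) = 158569634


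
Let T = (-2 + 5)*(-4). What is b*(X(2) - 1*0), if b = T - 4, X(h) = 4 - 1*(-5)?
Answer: -144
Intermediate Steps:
X(h) = 9 (X(h) = 4 + 5 = 9)
T = -12 (T = 3*(-4) = -12)
b = -16 (b = -12 - 4 = -16)
b*(X(2) - 1*0) = -16*(9 - 1*0) = -16*(9 + 0) = -16*9 = -144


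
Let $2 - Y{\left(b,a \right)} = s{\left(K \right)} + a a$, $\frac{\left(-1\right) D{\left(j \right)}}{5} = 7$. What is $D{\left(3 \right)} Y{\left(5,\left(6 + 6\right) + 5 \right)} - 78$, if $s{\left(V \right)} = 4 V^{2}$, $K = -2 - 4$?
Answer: $15007$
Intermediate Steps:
$K = -6$
$D{\left(j \right)} = -35$ ($D{\left(j \right)} = \left(-5\right) 7 = -35$)
$Y{\left(b,a \right)} = -142 - a^{2}$ ($Y{\left(b,a \right)} = 2 - \left(4 \left(-6\right)^{2} + a a\right) = 2 - \left(4 \cdot 36 + a^{2}\right) = 2 - \left(144 + a^{2}\right) = -142 - a^{2}$)
$D{\left(3 \right)} Y{\left(5,\left(6 + 6\right) + 5 \right)} - 78 = - 35 \left(-142 - \left(\left(6 + 6\right) + 5\right)^{2}\right) - 78 = - 35 \left(-142 - \left(12 + 5\right)^{2}\right) - 78 = - 35 \left(-142 - 17^{2}\right) - 78 = - 35 \left(-142 - 289\right) - 78 = \left(-35\right) \left(-431\right) - 78 = 15085 - 78 = 15007$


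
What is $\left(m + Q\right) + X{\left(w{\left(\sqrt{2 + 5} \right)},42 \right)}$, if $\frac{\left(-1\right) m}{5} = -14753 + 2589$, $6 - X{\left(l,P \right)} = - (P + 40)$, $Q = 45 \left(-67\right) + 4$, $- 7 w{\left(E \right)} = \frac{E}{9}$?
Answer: $57897$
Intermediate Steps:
$w{\left(E \right)} = - \frac{E}{63}$ ($w{\left(E \right)} = - \frac{E \frac{1}{9}}{7} = - \frac{\frac{1}{9} E}{7} = - \frac{E}{63}$)
$Q = -3011$ ($Q = -3015 + 4 = -3011$)
$X{\left(l,P \right)} = 46 + P$ ($X{\left(l,P \right)} = 6 - - (P + 40) = 6 - - (40 + P) = 6 - \left(-40 - P\right) = 6 + \left(40 + P\right) = 46 + P$)
$m = 60820$ ($m = - 5 \left(-14753 + 2589\right) = \left(-5\right) \left(-12164\right) = 60820$)
$\left(m + Q\right) + X{\left(w{\left(\sqrt{2 + 5} \right)},42 \right)} = \left(60820 - 3011\right) + \left(46 + 42\right) = 57809 + 88 = 57897$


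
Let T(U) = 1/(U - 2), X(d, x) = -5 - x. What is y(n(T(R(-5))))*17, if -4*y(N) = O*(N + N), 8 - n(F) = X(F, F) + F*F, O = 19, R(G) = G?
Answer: -203167/98 ≈ -2073.1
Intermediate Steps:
T(U) = 1/(-2 + U)
n(F) = 13 + F - F² (n(F) = 8 - ((-5 - F) + F*F) = 8 - ((-5 - F) + F²) = 8 - (-5 + F² - F) = 8 + (5 + F - F²) = 13 + F - F²)
y(N) = -19*N/2 (y(N) = -19*(N + N)/4 = -19*2*N/4 = -19*N/2)
y(n(T(R(-5))))*17 = -19*(13 + 1/(-2 - 5) - (1/(-2 - 5))²)/2*17 = -19*(13 + 1/(-7) - (1/(-7))²)/2*17 = -19*(13 - ⅐ - (-⅐)²)/2*17 = -19*(13 - ⅐ - 1*1/49)/2*17 = -19*(13 - ⅐ - 1/49)/2*17 = -19/2*629/49*17 = -11951/98*17 = -203167/98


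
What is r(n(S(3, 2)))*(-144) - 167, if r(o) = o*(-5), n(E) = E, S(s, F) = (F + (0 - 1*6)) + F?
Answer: -1607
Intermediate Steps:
S(s, F) = -6 + 2*F (S(s, F) = (F + (0 - 6)) + F = (F - 6) + F = (-6 + F) + F = -6 + 2*F)
r(o) = -5*o
r(n(S(3, 2)))*(-144) - 167 = -5*(-6 + 2*2)*(-144) - 167 = -5*(-6 + 4)*(-144) - 167 = -5*(-2)*(-144) - 167 = 10*(-144) - 167 = -1440 - 167 = -1607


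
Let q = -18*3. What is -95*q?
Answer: 5130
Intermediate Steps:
q = -54
-95*q = -95*(-54) = 5130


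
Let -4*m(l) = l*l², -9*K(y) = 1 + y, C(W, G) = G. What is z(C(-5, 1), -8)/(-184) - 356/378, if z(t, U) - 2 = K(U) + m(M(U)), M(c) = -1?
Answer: -133297/139104 ≈ -0.95825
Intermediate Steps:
K(y) = -⅑ - y/9 (K(y) = -(1 + y)/9 = -⅑ - y/9)
m(l) = -l³/4 (m(l) = -l*l²/4 = -l³/4)
z(t, U) = 77/36 - U/9 (z(t, U) = 2 + ((-⅑ - U/9) - ¼*(-1)³) = 2 + ((-⅑ - U/9) - ¼*(-1)) = 2 + ((-⅑ - U/9) + ¼) = 2 + (5/36 - U/9) = 77/36 - U/9)
z(C(-5, 1), -8)/(-184) - 356/378 = (77/36 - ⅑*(-8))/(-184) - 356/378 = (77/36 + 8/9)*(-1/184) - 356*1/378 = (109/36)*(-1/184) - 178/189 = -109/6624 - 178/189 = -133297/139104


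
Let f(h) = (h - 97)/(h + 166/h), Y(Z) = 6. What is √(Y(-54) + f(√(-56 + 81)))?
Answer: 7*√2674/191 ≈ 1.8952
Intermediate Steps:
f(h) = (-97 + h)/(h + 166/h)
√(Y(-54) + f(√(-56 + 81))) = √(6 + √(-56 + 81)*(-97 + √(-56 + 81))/(166 + (√(-56 + 81))²)) = √(6 + √25*(-97 + √25)/(166 + (√25)²)) = √(6 + 5*(-97 + 5)/(166 + 5²)) = √(6 + 5*(-92)/(166 + 25)) = √(6 + 5*(-92)/191) = √(6 + 5*(1/191)*(-92)) = √(6 - 460/191) = √(686/191) = 7*√2674/191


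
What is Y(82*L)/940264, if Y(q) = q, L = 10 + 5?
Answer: 615/470132 ≈ 0.0013081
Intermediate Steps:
L = 15
Y(82*L)/940264 = (82*15)/940264 = 1230*(1/940264) = 615/470132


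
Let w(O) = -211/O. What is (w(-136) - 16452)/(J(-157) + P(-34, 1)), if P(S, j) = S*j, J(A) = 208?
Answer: -2237261/23664 ≈ -94.543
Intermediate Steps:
(w(-136) - 16452)/(J(-157) + P(-34, 1)) = (-211/(-136) - 16452)/(208 - 34*1) = (-211*(-1/136) - 16452)/(208 - 34) = (211/136 - 16452)/174 = -2237261/136*1/174 = -2237261/23664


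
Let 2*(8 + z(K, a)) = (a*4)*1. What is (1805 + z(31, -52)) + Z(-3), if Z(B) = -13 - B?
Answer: 1683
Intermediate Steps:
z(K, a) = -8 + 2*a (z(K, a) = -8 + ((a*4)*1)/2 = -8 + ((4*a)*1)/2 = -8 + (4*a)/2 = -8 + 2*a)
(1805 + z(31, -52)) + Z(-3) = (1805 + (-8 + 2*(-52))) + (-13 - 1*(-3)) = (1805 + (-8 - 104)) + (-13 + 3) = (1805 - 112) - 10 = 1693 - 10 = 1683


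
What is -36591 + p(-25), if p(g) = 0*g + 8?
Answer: -36583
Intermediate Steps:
p(g) = 8 (p(g) = 0 + 8 = 8)
-36591 + p(-25) = -36591 + 8 = -36583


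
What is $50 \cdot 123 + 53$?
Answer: $6203$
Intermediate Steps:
$50 \cdot 123 + 53 = 6150 + 53 = 6203$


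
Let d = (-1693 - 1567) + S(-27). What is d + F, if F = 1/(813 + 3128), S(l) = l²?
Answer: -9974670/3941 ≈ -2531.0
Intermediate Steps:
d = -2531 (d = (-1693 - 1567) + (-27)² = -3260 + 729 = -2531)
F = 1/3941 ≈ 0.00025374
d + F = -2531 + 1/3941 = -9974670/3941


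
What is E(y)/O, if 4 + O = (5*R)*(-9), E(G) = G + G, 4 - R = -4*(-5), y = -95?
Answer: -95/358 ≈ -0.26536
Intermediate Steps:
R = -16 (R = 4 - (-4)*(-5) = 4 - 1*20 = 4 - 20 = -16)
E(G) = 2*G
O = 716 (O = -4 + (5*(-16))*(-9) = -4 - 80*(-9) = -4 + 720 = 716)
E(y)/O = (2*(-95))/716 = -190*1/716 = -95/358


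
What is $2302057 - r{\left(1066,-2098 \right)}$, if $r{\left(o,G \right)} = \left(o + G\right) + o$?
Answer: $2302023$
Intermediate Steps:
$r{\left(o,G \right)} = G + 2 o$ ($r{\left(o,G \right)} = \left(G + o\right) + o = G + 2 o$)
$2302057 - r{\left(1066,-2098 \right)} = 2302057 - \left(-2098 + 2 \cdot 1066\right) = 2302057 - \left(-2098 + 2132\right) = 2302057 - 34 = 2302023$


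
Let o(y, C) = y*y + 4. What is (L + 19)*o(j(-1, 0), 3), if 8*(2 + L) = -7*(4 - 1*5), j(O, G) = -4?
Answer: 715/2 ≈ 357.50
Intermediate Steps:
o(y, C) = 4 + y**2 (o(y, C) = y**2 + 4 = 4 + y**2)
L = -9/8 (L = -2 + (-7*(4 - 1*5))/8 = -2 + (-7*(4 - 5))/8 = -2 + (-7*(-1))/8 = -2 + (1/8)*7 = -2 + 7/8 = -9/8 ≈ -1.1250)
(L + 19)*o(j(-1, 0), 3) = (-9/8 + 19)*(4 + (-4)**2) = 143*(4 + 16)/8 = (143/8)*20 = 715/2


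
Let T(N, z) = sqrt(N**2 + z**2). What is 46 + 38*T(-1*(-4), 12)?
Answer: 46 + 152*sqrt(10) ≈ 526.67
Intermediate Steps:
46 + 38*T(-1*(-4), 12) = 46 + 38*sqrt((-1*(-4))**2 + 12**2) = 46 + 38*sqrt(4**2 + 144) = 46 + 38*sqrt(16 + 144) = 46 + 38*sqrt(160) = 46 + 38*(4*sqrt(10)) = 46 + 152*sqrt(10)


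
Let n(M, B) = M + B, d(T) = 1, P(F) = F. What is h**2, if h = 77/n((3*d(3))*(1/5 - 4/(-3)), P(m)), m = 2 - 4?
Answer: 148225/169 ≈ 877.07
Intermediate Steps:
m = -2
n(M, B) = B + M
h = 385/13 (h = 77/(-2 + (3*1)*(1/5 - 4/(-3))) = 77/(-2 + 3*(1*(1/5) - 4*(-1/3))) = 77/(-2 + 3*(1/5 + 4/3)) = 77/(-2 + 3*(23/15)) = 77/(-2 + 23/5) = 77/(13/5) = 77*(5/13) = 385/13 ≈ 29.615)
h**2 = (385/13)**2 = 148225/169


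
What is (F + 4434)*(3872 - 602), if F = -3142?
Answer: 4224840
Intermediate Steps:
(F + 4434)*(3872 - 602) = (-3142 + 4434)*(3872 - 602) = 1292*3270 = 4224840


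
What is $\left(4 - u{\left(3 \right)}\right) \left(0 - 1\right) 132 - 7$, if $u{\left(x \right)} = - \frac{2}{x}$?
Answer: $-623$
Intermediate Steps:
$\left(4 - u{\left(3 \right)}\right) \left(0 - 1\right) 132 - 7 = \left(4 - - \frac{2}{3}\right) \left(0 - 1\right) 132 - 7 = \left(4 - \left(-2\right) \frac{1}{3}\right) \left(0 - 1\right) 132 - 7 = \left(4 - - \frac{2}{3}\right) \left(-1\right) 132 - 7 = \left(4 + \frac{2}{3}\right) \left(-1\right) 132 - 7 = \frac{14}{3} \left(-1\right) 132 - 7 = \left(- \frac{14}{3}\right) 132 - 7 = -616 - 7 = -623$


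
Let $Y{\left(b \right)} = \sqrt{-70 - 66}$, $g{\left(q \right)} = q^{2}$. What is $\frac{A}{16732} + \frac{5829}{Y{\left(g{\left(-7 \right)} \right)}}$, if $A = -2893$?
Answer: $- \frac{2893}{16732} - \frac{5829 i \sqrt{34}}{68} \approx -0.1729 - 499.83 i$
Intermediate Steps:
$Y{\left(b \right)} = 2 i \sqrt{34}$ ($Y{\left(b \right)} = \sqrt{-136} = 2 i \sqrt{34}$)
$\frac{A}{16732} + \frac{5829}{Y{\left(g{\left(-7 \right)} \right)}} = - \frac{2893}{16732} + \frac{5829}{2 i \sqrt{34}} = \left(-2893\right) \frac{1}{16732} + 5829 \left(- \frac{i \sqrt{34}}{68}\right) = - \frac{2893}{16732} - \frac{5829 i \sqrt{34}}{68}$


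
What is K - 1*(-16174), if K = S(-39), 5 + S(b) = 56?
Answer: 16225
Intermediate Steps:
S(b) = 51 (S(b) = -5 + 56 = 51)
K = 51
K - 1*(-16174) = 51 - 1*(-16174) = 51 + 16174 = 16225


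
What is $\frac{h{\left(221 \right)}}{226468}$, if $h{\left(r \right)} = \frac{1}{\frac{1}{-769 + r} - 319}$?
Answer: $- \frac{137}{9897387621} \approx -1.3842 \cdot 10^{-8}$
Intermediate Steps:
$h{\left(r \right)} = \frac{1}{-319 + \frac{1}{-769 + r}}$
$\frac{h{\left(221 \right)}}{226468} = \frac{\frac{1}{-245312 + 319 \cdot 221} \left(769 - 221\right)}{226468} = \frac{769 - 221}{-245312 + 70499} \cdot \frac{1}{226468} = \frac{1}{-174813} \cdot 548 \cdot \frac{1}{226468} = \left(- \frac{1}{174813}\right) 548 \cdot \frac{1}{226468} = \left(- \frac{548}{174813}\right) \frac{1}{226468} = - \frac{137}{9897387621}$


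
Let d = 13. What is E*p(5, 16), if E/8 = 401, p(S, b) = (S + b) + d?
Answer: 109072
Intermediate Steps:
p(S, b) = 13 + S + b (p(S, b) = (S + b) + 13 = 13 + S + b)
E = 3208 (E = 8*401 = 3208)
E*p(5, 16) = 3208*(13 + 5 + 16) = 3208*34 = 109072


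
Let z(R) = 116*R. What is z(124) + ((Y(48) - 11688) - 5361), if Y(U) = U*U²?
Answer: 107927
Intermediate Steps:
Y(U) = U³
z(124) + ((Y(48) - 11688) - 5361) = 116*124 + ((48³ - 11688) - 5361) = 14384 + ((110592 - 11688) - 5361) = 14384 + (98904 - 5361) = 14384 + 93543 = 107927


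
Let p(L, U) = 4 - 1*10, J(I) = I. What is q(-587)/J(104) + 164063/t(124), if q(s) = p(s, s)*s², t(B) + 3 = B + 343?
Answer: -117777193/6032 ≈ -19525.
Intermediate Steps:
p(L, U) = -6 (p(L, U) = 4 - 10 = -6)
t(B) = 340 + B (t(B) = -3 + (B + 343) = -3 + (343 + B) = 340 + B)
q(s) = -6*s²
q(-587)/J(104) + 164063/t(124) = -6*(-587)²/104 + 164063/(340 + 124) = -6*344569*(1/104) + 164063/464 = -2067414*1/104 + 164063*(1/464) = -1033707/52 + 164063/464 = -117777193/6032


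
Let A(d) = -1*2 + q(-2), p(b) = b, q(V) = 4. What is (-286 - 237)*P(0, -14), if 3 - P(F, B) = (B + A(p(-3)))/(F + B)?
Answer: -7845/7 ≈ -1120.7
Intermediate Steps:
A(d) = 2 (A(d) = -1*2 + 4 = -2 + 4 = 2)
P(F, B) = 3 - (2 + B)/(B + F) (P(F, B) = 3 - (B + 2)/(F + B) = 3 - (2 + B)/(B + F))
(-286 - 237)*P(0, -14) = (-286 - 237)*((-2 + 2*(-14) + 3*0)/(-14 + 0)) = -523*(-2 - 28 + 0)/(-14) = -(-523)*(-30)/14 = -523*15/7 = -7845/7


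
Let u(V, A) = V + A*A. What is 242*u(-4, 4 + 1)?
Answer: 5082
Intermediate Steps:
u(V, A) = V + A²
242*u(-4, 4 + 1) = 242*(-4 + (4 + 1)²) = 242*(-4 + 5²) = 242*(-4 + 25) = 242*21 = 5082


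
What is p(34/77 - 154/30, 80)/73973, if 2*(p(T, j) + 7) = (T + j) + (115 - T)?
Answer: 181/147946 ≈ 0.0012234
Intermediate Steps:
p(T, j) = 101/2 + j/2 (p(T, j) = -7 + ((T + j) + (115 - T))/2 = -7 + (115 + j)/2 = -7 + (115/2 + j/2) = 101/2 + j/2)
p(34/77 - 154/30, 80)/73973 = (101/2 + (1/2)*80)/73973 = (101/2 + 40)*(1/73973) = (181/2)*(1/73973) = 181/147946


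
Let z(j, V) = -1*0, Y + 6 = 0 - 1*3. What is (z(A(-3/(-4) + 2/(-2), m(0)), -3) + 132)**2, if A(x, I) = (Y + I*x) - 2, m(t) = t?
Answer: 17424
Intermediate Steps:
Y = -9 (Y = -6 + (0 - 1*3) = -6 + (0 - 3) = -6 - 3 = -9)
A(x, I) = -11 + I*x (A(x, I) = (-9 + I*x) - 2 = -11 + I*x)
z(j, V) = 0
(z(A(-3/(-4) + 2/(-2), m(0)), -3) + 132)**2 = (0 + 132)**2 = 132**2 = 17424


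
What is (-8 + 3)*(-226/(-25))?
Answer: -226/5 ≈ -45.200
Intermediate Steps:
(-8 + 3)*(-226/(-25)) = -(-1130)*(-1)/25 = -5*226/25 = -226/5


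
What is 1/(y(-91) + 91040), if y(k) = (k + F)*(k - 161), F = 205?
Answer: 1/62312 ≈ 1.6048e-5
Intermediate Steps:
y(k) = (-161 + k)*(205 + k) (y(k) = (k + 205)*(k - 161) = (205 + k)*(-161 + k) = (-161 + k)*(205 + k))
1/(y(-91) + 91040) = 1/((-33005 + (-91)² + 44*(-91)) + 91040) = 1/((-33005 + 8281 - 4004) + 91040) = 1/(-28728 + 91040) = 1/62312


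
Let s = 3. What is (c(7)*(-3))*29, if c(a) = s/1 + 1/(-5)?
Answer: -1218/5 ≈ -243.60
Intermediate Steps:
c(a) = 14/5 (c(a) = 3/1 + 1/(-5) = 3*1 + 1*(-⅕) = 3 - ⅕ = 14/5)
(c(7)*(-3))*29 = ((14/5)*(-3))*29 = -42/5*29 = -1218/5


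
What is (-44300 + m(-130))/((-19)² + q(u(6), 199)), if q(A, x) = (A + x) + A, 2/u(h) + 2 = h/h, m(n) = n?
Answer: -22215/278 ≈ -79.910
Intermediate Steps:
u(h) = -2 (u(h) = 2/(-2 + h/h) = 2/(-2 + 1) = 2/(-1) = 2*(-1) = -2)
q(A, x) = x + 2*A
(-44300 + m(-130))/((-19)² + q(u(6), 199)) = (-44300 - 130)/((-19)² + (199 + 2*(-2))) = -44430/(361 + (199 - 4)) = -44430/(361 + 195) = -44430/556 = -44430*1/556 = -22215/278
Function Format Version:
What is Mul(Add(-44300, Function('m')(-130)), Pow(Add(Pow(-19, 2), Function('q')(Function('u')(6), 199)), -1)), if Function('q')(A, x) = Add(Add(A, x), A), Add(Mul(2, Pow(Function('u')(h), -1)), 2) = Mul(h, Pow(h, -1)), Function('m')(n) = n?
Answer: Rational(-22215, 278) ≈ -79.910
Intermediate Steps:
Function('u')(h) = -2 (Function('u')(h) = Mul(2, Pow(Add(-2, Mul(h, Pow(h, -1))), -1)) = Mul(2, Pow(Add(-2, 1), -1)) = Mul(2, Pow(-1, -1)) = Mul(2, -1) = -2)
Function('q')(A, x) = Add(x, Mul(2, A))
Mul(Add(-44300, Function('m')(-130)), Pow(Add(Pow(-19, 2), Function('q')(Function('u')(6), 199)), -1)) = Mul(Add(-44300, -130), Pow(Add(Pow(-19, 2), Add(199, Mul(2, -2))), -1)) = Mul(-44430, Pow(Add(361, Add(199, -4)), -1)) = Mul(-44430, Pow(Add(361, 195), -1)) = Mul(-44430, Pow(556, -1)) = Mul(-44430, Rational(1, 556)) = Rational(-22215, 278)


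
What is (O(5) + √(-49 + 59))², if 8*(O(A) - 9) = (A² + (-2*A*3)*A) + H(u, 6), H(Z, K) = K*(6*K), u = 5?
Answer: 27209/64 + 163*√10/4 ≈ 554.00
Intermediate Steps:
H(Z, K) = 6*K²
O(A) = 36 - 5*A²/8 (O(A) = 9 + ((A² + (-2*A*3)*A) + 6*6²)/8 = 9 + ((A² + (-6*A)*A) + 6*36)/8 = 9 + ((A² - 6*A²) + 216)/8 = 9 + (-5*A² + 216)/8 = 9 + (216 - 5*A²)/8 = 9 + (27 - 5*A²/8) = 36 - 5*A²/8)
(O(5) + √(-49 + 59))² = ((36 - 5/8*5²) + √(-49 + 59))² = ((36 - 5/8*25) + √10)² = ((36 - 125/8) + √10)² = (163/8 + √10)²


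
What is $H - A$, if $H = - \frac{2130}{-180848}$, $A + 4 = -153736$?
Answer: $\frac{13901786825}{90424} \approx 1.5374 \cdot 10^{5}$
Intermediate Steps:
$A = -153740$ ($A = -4 - 153736 = -153740$)
$H = \frac{1065}{90424}$ ($H = \left(-2130\right) \left(- \frac{1}{180848}\right) = \frac{1065}{90424} \approx 0.011778$)
$H - A = \frac{1065}{90424} - -153740 = \frac{1065}{90424} + 153740 = \frac{13901786825}{90424}$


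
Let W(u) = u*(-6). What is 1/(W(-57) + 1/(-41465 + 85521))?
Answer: 44056/15067153 ≈ 0.0029240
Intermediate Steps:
W(u) = -6*u
1/(W(-57) + 1/(-41465 + 85521)) = 1/(-6*(-57) + 1/(-41465 + 85521)) = 1/(342 + 1/44056) = 1/(15067153/44056) = 44056/15067153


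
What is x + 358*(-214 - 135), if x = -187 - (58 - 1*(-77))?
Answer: -125264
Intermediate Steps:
x = -322 (x = -187 - (58 + 77) = -187 - 1*135 = -187 - 135 = -322)
x + 358*(-214 - 135) = -322 + 358*(-214 - 135) = -322 + 358*(-349) = -322 - 124942 = -125264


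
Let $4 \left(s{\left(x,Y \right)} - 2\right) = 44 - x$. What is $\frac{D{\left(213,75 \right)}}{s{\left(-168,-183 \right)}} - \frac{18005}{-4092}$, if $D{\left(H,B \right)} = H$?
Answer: $\frac{169261}{20460} \approx 8.2728$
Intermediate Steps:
$s{\left(x,Y \right)} = 13 - \frac{x}{4}$ ($s{\left(x,Y \right)} = 2 + \frac{44 - x}{4} = 2 - \left(-11 + \frac{x}{4}\right) = 13 - \frac{x}{4}$)
$\frac{D{\left(213,75 \right)}}{s{\left(-168,-183 \right)}} - \frac{18005}{-4092} = \frac{213}{13 - -42} - \frac{18005}{-4092} = \frac{213}{13 + 42} - - \frac{18005}{4092} = \frac{213}{55} + \frac{18005}{4092} = \frac{169261}{20460}$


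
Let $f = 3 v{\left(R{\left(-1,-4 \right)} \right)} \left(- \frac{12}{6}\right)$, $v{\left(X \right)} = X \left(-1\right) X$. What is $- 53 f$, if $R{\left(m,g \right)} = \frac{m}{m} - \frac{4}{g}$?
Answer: $-1272$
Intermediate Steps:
$R{\left(m,g \right)} = 1 - \frac{4}{g}$
$v{\left(X \right)} = - X^{2}$ ($v{\left(X \right)} = - X X = - X^{2}$)
$f = 24$ ($f = 3 \left(- \left(\frac{-4 - 4}{-4}\right)^{2}\right) \left(- \frac{12}{6}\right) = 3 \left(- \left(\left(- \frac{1}{4}\right) \left(-8\right)\right)^{2}\right) \left(\left(-12\right) \frac{1}{6}\right) = 3 \left(- 2^{2}\right) \left(-2\right) = 3 \left(\left(-1\right) 4\right) \left(-2\right) = 3 \left(-4\right) \left(-2\right) = \left(-12\right) \left(-2\right) = 24$)
$- 53 f = \left(-53\right) 24 = -1272$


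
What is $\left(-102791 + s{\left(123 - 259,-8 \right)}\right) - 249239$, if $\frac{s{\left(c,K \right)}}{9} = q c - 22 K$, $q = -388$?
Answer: $124466$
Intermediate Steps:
$s{\left(c,K \right)} = - 3492 c - 198 K$ ($s{\left(c,K \right)} = 9 \left(- 388 c - 22 K\right) = - 3492 c - 198 K$)
$\left(-102791 + s{\left(123 - 259,-8 \right)}\right) - 249239 = \left(-102791 - \left(-1584 + 3492 \left(123 - 259\right)\right)\right) - 249239 = \left(-102791 + \left(\left(-3492\right) \left(-136\right) + 1584\right)\right) - 249239 = \left(-102791 + \left(474912 + 1584\right)\right) - 249239 = \left(-102791 + 476496\right) - 249239 = 373705 - 249239 = 124466$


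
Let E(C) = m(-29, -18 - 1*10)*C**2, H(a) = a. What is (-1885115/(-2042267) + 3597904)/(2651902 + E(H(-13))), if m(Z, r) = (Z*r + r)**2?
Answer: 7347882493483/217560183352522 ≈ 0.033774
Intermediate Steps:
m(Z, r) = (r + Z*r)**2
E(C) = 614656*C**2 (E(C) = ((-18 - 1*10)**2*(1 - 29)**2)*C**2 = ((-18 - 10)**2*(-28)**2)*C**2 = ((-28)**2*784)*C**2 = (784*784)*C**2 = 614656*C**2)
(-1885115/(-2042267) + 3597904)/(2651902 + E(H(-13))) = (-1885115/(-2042267) + 3597904)/(2651902 + 614656*(-13)**2) = (-1885115*(-1/2042267) + 3597904)/(2651902 + 614656*169) = (1885115/2042267 + 3597904)/(2651902 + 103876864) = (7347882493483/2042267)/106528766 = (7347882493483/2042267)*(1/106528766) = 7347882493483/217560183352522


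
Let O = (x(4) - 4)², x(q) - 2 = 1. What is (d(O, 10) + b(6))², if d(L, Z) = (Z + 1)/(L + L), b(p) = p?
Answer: 529/4 ≈ 132.25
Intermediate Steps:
x(q) = 3 (x(q) = 2 + 1 = 3)
O = 1 (O = (3 - 4)² = (-1)² = 1)
d(L, Z) = (1 + Z)/(2*L) (d(L, Z) = (1 + Z)/((2*L)) = (1 + Z)*(1/(2*L)) = (1 + Z)/(2*L))
(d(O, 10) + b(6))² = ((½)*(1 + 10)/1 + 6)² = ((½)*1*11 + 6)² = (11/2 + 6)² = (23/2)² = 529/4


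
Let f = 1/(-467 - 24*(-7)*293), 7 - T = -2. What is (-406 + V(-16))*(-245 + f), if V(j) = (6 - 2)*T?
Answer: 7941574920/87607 ≈ 90650.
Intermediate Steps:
T = 9 (T = 7 - 1*(-2) = 7 + 2 = 9)
V(j) = 36 (V(j) = (6 - 2)*9 = 4*9 = 36)
f = -1/87607 (f = (1/293)/(-467 + 168) = (1/293)/(-299) = -1/299*1/293 = -1/87607 ≈ -1.1415e-5)
(-406 + V(-16))*(-245 + f) = (-406 + 36)*(-245 - 1/87607) = -370*(-21463716/87607) = 7941574920/87607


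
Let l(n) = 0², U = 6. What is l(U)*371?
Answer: 0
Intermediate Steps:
l(n) = 0
l(U)*371 = 0*371 = 0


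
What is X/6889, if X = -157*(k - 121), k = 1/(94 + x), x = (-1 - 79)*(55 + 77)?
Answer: 198822759/72100274 ≈ 2.7576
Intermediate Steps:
x = -10560 (x = -80*132 = -10560)
k = -1/10466 (k = 1/(94 - 10560) = 1/(-10466) = -1/10466 ≈ -9.5548e-5)
X = 198822759/10466 (X = -157*(-1/10466 - 121) = -157*(-1266387/10466) = 198822759/10466 ≈ 18997.)
X/6889 = (198822759/10466)/6889 = (198822759/10466)*(1/6889) = 198822759/72100274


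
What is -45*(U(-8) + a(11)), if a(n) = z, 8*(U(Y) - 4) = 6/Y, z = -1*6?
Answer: 3015/32 ≈ 94.219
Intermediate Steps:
z = -6
U(Y) = 4 + 3/(4*Y) (U(Y) = 4 + (6/Y)/8 = 4 + 3/(4*Y))
a(n) = -6
-45*(U(-8) + a(11)) = -45*((4 + (3/4)/(-8)) - 6) = -45*((4 + (3/4)*(-1/8)) - 6) = -45*((4 - 3/32) - 6) = -45*(125/32 - 6) = -45*(-67/32) = 3015/32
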